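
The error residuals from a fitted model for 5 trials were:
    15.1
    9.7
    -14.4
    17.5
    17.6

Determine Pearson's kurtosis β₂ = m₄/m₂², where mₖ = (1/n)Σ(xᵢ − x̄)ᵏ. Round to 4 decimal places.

x̄ = 9.1000
Σ(xᵢ − x̄)² = 731.4200 ⇒ m₂ = 146.28400
Σ(xᵢ − x̄)⁴ = 316474.9682 ⇒ m₄ = 63294.99364
m₂² = 21399.00866
β₂ = m₄/m₂² = 63294.99364 / 21399.00866 ≈ 2.9578

2.9578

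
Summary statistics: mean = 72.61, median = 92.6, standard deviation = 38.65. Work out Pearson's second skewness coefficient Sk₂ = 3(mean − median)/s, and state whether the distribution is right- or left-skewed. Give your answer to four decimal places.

-1.5516, left-skewed

Sk₂ = 3(72.61 − 92.6) / 38.65 = 3 × -19.9900 / 38.65
    = -59.9700 / 38.65 ≈ -1.5516
Sk₂ < 0 ⇒ mean < median ⇒ left-skewed (negative skew).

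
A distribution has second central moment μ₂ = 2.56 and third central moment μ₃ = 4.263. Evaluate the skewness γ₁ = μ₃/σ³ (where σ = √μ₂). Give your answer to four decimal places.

σ = √μ₂ = √2.56 = 1.60000
σ³ = μ₂^(3/2) = 4.09600
γ₁ = μ₃/σ³ = 4.263 / 4.09600 ≈ 1.0408

1.0408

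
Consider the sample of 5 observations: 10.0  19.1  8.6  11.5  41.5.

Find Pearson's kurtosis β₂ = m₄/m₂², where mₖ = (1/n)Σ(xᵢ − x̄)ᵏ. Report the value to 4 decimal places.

2.7919

x̄ = 18.1400
Σ(xᵢ − x̄)² = 747.9720 ⇒ m₂ = 149.59440
Σ(xᵢ − x̄)⁴ = 312395.3276 ⇒ m₄ = 62479.06553
m₂² = 22378.48451
β₂ = m₄/m₂² = 62479.06553 / 22378.48451 ≈ 2.7919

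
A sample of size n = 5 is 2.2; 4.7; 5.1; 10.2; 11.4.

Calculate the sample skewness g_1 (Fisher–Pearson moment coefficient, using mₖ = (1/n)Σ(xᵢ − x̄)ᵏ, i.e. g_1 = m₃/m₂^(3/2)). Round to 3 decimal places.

0.186

x̄ = (2.2 + 4.7 + 5.1 + 10.2 + 11.4) / 5 = 6.7200
deviations (xᵢ − x̄): -4.5200, -2.0200, -1.6200, 3.4800, 4.6800
Σ(xᵢ − x̄)² = 61.1480 ⇒ m₂ = 61.1480/5 = 12.22960
Σ(xᵢ − x̄)³ = 39.8081 ⇒ m₃ = 39.8081/5 = 7.96162
m₂^(3/2) = 12.22960^(1.5) = 42.76794
g_1 = m₃ / m₂^(3/2) = 7.96162 / 42.76794 ≈ 0.186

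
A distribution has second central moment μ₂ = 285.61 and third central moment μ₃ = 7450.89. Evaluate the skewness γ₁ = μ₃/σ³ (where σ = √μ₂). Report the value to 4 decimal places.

σ = √μ₂ = √285.61 = 16.90000
σ³ = μ₂^(3/2) = 4826.80900
γ₁ = μ₃/σ³ = 7450.89 / 4826.80900 ≈ 1.5436

1.5436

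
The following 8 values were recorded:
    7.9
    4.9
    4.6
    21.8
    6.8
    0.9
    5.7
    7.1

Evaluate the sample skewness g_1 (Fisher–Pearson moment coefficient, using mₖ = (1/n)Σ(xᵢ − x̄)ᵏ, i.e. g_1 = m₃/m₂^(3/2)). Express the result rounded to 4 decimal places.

x̄ = (7.9 + 4.9 + 4.6 + 21.8 + 6.8 + 0.9 + 5.7 + 7.1) / 8 = 7.4625
deviations (xᵢ − x̄): 0.4375, -2.5625, -2.8625, 14.3375, -0.6625, -6.5625, -1.7625, -0.3625
Σ(xᵢ − x̄)² = 267.2588 ⇒ m₂ = 267.2588/8 = 33.40734
Σ(xᵢ − x̄)³ = 2618.6380 ⇒ m₃ = 2618.6380/8 = 327.32975
m₂^(3/2) = 33.40734^(1.5) = 193.09139
g_1 = m₃ / m₂^(3/2) = 327.32975 / 193.09139 ≈ 1.6952

1.6952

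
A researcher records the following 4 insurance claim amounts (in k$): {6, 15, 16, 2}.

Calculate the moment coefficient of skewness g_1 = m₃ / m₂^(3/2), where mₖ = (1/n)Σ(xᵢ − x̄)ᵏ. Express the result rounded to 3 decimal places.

x̄ = (6 + 15 + 16 + 2) / 4 = 9.7500
deviations (xᵢ − x̄): -3.7500, 5.2500, 6.2500, -7.7500
Σ(xᵢ − x̄)² = 140.7500 ⇒ m₂ = 140.7500/4 = 35.18750
Σ(xᵢ − x̄)³ = -129.3750 ⇒ m₃ = -129.3750/4 = -32.34375
m₂^(3/2) = 35.18750^(1.5) = 208.72892
g_1 = m₃ / m₂^(3/2) = -32.34375 / 208.72892 ≈ -0.155

-0.155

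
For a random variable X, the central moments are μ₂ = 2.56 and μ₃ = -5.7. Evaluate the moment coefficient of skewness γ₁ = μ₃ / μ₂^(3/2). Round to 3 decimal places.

σ = √μ₂ = √2.56 = 1.60000
σ³ = μ₂^(3/2) = 4.09600
γ₁ = μ₃/σ³ = -5.7 / 4.09600 ≈ -1.392

-1.392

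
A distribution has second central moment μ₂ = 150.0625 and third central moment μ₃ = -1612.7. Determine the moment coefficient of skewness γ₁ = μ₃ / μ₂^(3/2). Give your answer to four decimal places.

-0.8773

σ = √μ₂ = √150.0625 = 12.25000
σ³ = μ₂^(3/2) = 1838.26563
γ₁ = μ₃/σ³ = -1612.7 / 1838.26563 ≈ -0.8773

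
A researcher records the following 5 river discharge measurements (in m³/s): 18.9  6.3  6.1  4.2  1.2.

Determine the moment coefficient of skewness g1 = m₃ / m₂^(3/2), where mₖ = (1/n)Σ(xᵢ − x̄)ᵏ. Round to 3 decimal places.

1.148

x̄ = (18.9 + 6.3 + 6.1 + 4.2 + 1.2) / 5 = 7.3400
deviations (xᵢ − x̄): 11.5600, -1.0400, -1.2400, -3.1400, -6.1400
Σ(xᵢ − x̄)² = 183.8120 ⇒ m₂ = 183.8120/5 = 36.76240
Σ(xᵢ − x̄)³ = 1279.3382 ⇒ m₃ = 1279.3382/5 = 255.86765
m₂^(3/2) = 36.76240^(1.5) = 222.89780
g1 = m₃ / m₂^(3/2) = 255.86765 / 222.89780 ≈ 1.148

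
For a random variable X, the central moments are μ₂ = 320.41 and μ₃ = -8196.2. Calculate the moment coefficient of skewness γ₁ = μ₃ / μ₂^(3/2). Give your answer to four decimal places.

-1.4291

σ = √μ₂ = √320.41 = 17.90000
σ³ = μ₂^(3/2) = 5735.33900
γ₁ = μ₃/σ³ = -8196.2 / 5735.33900 ≈ -1.4291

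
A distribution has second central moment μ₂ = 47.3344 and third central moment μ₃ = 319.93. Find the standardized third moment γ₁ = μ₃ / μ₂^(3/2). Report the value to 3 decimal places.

0.982

σ = √μ₂ = √47.3344 = 6.88000
σ³ = μ₂^(3/2) = 325.66067
γ₁ = μ₃/σ³ = 319.93 / 325.66067 ≈ 0.982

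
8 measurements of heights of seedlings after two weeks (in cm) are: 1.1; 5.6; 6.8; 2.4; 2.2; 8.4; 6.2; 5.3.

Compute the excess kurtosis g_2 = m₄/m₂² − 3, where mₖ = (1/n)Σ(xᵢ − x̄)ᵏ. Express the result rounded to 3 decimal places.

-1.297

x̄ = 4.7500
Σ(xᵢ − x̄)² = 46.0000 ⇒ m₂ = 5.75000
Σ(xᵢ − x̄)⁴ = 450.4536 ⇒ m₄ = 56.30669
m₂² = 33.06250
g_2 = m₄/m₂² − 3 = 1.70304 − 3 ≈ -1.297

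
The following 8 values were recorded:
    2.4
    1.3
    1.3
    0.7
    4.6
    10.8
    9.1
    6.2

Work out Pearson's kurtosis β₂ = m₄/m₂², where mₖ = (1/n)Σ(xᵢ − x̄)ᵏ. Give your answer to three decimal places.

x̄ = 4.5500
Σ(xᵢ − x̄)² = 103.0600 ⇒ m₂ = 12.88250
Σ(xᵢ − x̄)⁴ = 2426.0913 ⇒ m₄ = 303.26141
m₂² = 165.95881
β₂ = m₄/m₂² = 303.26141 / 165.95881 ≈ 1.827

1.827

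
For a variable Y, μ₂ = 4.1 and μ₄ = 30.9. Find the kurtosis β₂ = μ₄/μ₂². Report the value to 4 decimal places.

μ₂² = 4.1² = 16.81000
μ₄/μ₂² = 30.9 / 16.81000 = 1.83819
β₂ ≈ 1.8382

1.8382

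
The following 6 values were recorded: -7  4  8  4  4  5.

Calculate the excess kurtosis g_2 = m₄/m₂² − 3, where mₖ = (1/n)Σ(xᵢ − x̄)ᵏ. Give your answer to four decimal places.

0.6653

x̄ = 3.0000
Σ(xᵢ − x̄)² = 132.0000 ⇒ m₂ = 22.00000
Σ(xᵢ − x̄)⁴ = 10644.0000 ⇒ m₄ = 1774.00000
m₂² = 484.00000
g_2 = m₄/m₂² − 3 = 3.66529 − 3 ≈ 0.6653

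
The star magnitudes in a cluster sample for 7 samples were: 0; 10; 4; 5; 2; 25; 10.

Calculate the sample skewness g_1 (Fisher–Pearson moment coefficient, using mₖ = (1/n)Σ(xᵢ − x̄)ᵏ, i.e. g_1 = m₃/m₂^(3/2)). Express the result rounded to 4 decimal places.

x̄ = (0 + 10 + 4 + 5 + 2 + 25 + 10) / 7 = 8.0000
deviations (xᵢ − x̄): -8.0000, 2.0000, -4.0000, -3.0000, -6.0000, 17.0000, 2.0000
Σ(xᵢ − x̄)² = 422.0000 ⇒ m₂ = 422.0000/7 = 60.28571
Σ(xᵢ − x̄)³ = 4110.0000 ⇒ m₃ = 4110.0000/7 = 587.14286
m₂^(3/2) = 60.28571^(1.5) = 468.08165
g_1 = m₃ / m₂^(3/2) = 587.14286 / 468.08165 ≈ 1.2544

1.2544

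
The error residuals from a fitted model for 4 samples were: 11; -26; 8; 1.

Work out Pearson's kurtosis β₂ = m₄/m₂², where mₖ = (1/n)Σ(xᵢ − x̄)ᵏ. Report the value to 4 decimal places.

2.1599

x̄ = -1.5000
Σ(xᵢ − x̄)² = 853.0000 ⇒ m₂ = 213.25000
Σ(xᵢ − x̄)⁴ = 392898.2500 ⇒ m₄ = 98224.56250
m₂² = 45475.56250
β₂ = m₄/m₂² = 98224.56250 / 45475.56250 ≈ 2.1599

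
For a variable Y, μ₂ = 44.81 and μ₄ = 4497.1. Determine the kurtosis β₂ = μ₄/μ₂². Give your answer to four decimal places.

μ₂² = 44.81² = 2007.93610
μ₄/μ₂² = 4497.1 / 2007.93610 = 2.23966
β₂ ≈ 2.2397

2.2397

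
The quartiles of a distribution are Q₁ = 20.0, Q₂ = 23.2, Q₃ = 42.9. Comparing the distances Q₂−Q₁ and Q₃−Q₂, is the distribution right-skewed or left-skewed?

Q₂ − Q₁ = 3.2;  Q₃ − Q₂ = 19.7
Q₃ − Q₂ > Q₂ − Q₁ ⇒ the upper half is more spread out ⇒ right-skewed.

right-skewed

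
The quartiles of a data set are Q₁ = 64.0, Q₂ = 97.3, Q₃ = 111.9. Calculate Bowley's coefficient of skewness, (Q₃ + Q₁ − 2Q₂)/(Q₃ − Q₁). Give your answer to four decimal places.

numerator: Q₃ + Q₁ − 2Q₂ = 111.9 + 64.0 − 2×97.3 = -18.7000
denominator: Q₃ − Q₁ = 111.9 − 64.0 = 47.9000
Bowley skewness = -18.7000 / 47.9000 ≈ -0.3904

-0.3904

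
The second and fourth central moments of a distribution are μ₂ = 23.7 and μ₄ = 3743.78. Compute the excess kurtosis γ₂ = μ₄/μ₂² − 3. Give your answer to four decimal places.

μ₂² = 23.7² = 561.69000
μ₄/μ₂² = 3743.78 / 561.69000 = 6.66521
γ₂ = 6.66521 − 3 ≈ 3.6652

3.6652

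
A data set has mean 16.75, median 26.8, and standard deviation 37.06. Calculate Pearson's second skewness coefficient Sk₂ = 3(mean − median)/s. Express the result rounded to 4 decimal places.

Sk₂ = 3(16.75 − 26.8) / 37.06 = 3 × -10.0500 / 37.06
    = -30.1500 / 37.06 ≈ -0.8135

-0.8135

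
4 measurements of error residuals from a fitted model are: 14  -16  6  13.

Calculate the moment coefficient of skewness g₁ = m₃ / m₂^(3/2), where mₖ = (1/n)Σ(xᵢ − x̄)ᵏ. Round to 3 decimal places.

-0.948

x̄ = (14 - 16 + 6 + 13) / 4 = 4.2500
deviations (xᵢ − x̄): 9.7500, -20.2500, 1.7500, 8.7500
Σ(xᵢ − x̄)² = 584.7500 ⇒ m₂ = 584.7500/4 = 146.18750
Σ(xᵢ − x̄)³ = -6701.6250 ⇒ m₃ = -6701.6250/4 = -1675.40625
m₂^(3/2) = 146.18750^(1.5) = 1767.52416
g₁ = m₃ / m₂^(3/2) = -1675.40625 / 1767.52416 ≈ -0.948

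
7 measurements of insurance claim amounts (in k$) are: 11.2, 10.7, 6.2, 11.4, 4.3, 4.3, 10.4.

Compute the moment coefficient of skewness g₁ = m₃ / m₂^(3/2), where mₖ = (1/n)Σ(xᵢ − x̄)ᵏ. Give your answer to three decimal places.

x̄ = (11.2 + 10.7 + 6.2 + 11.4 + 4.3 + 4.3 + 10.4) / 7 = 8.3571
deviations (xᵢ − x̄): 2.8429, 2.3429, -2.1571, 3.0429, -4.0571, -4.0571, 2.0429
Σ(xᵢ − x̄)² = 64.5771 ⇒ m₂ = 64.5771/7 = 9.22531
Σ(xᵢ − x̄)³ = -71.0677 ⇒ m₃ = -71.0677/7 = -10.15252
m₂^(3/2) = 9.22531^(1.5) = 28.02020
g₁ = m₃ / m₂^(3/2) = -10.15252 / 28.02020 ≈ -0.362

-0.362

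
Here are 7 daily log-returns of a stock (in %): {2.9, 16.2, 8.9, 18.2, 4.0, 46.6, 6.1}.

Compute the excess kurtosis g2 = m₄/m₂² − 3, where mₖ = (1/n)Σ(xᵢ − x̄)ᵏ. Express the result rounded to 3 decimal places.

x̄ = 14.7000
Σ(xᵢ − x̄)² = 1393.4400 ⇒ m₂ = 199.06286
Σ(xᵢ − x̄)⁴ = 1074782.7060 ⇒ m₄ = 153540.38657
m₂² = 39626.02109
g2 = m₄/m₂² − 3 = 3.87474 − 3 ≈ 0.875

0.875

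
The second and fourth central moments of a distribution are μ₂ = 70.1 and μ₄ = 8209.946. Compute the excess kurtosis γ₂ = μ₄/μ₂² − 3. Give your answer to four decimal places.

μ₂² = 70.1² = 4914.01000
μ₄/μ₂² = 8209.946 / 4914.01000 = 1.67072
γ₂ = 1.67072 − 3 ≈ -1.3293

-1.3293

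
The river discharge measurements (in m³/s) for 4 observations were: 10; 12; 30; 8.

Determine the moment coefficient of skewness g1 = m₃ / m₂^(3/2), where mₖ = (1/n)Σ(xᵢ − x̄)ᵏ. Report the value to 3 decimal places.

1.066

x̄ = (10 + 12 + 30 + 8) / 4 = 15.0000
deviations (xᵢ − x̄): -5.0000, -3.0000, 15.0000, -7.0000
Σ(xᵢ − x̄)² = 308.0000 ⇒ m₂ = 308.0000/4 = 77.00000
Σ(xᵢ − x̄)³ = 2880.0000 ⇒ m₃ = 2880.0000/4 = 720.00000
m₂^(3/2) = 77.00000^(1.5) = 675.67226
g1 = m₃ / m₂^(3/2) = 720.00000 / 675.67226 ≈ 1.066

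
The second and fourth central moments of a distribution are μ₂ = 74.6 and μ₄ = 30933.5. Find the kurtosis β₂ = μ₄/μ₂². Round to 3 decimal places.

μ₂² = 74.6² = 5565.16000
μ₄/μ₂² = 30933.5 / 5565.16000 = 5.55842
β₂ ≈ 5.558

5.558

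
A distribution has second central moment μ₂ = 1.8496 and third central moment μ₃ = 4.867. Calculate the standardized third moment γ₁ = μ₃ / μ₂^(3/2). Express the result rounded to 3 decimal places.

1.935

σ = √μ₂ = √1.8496 = 1.36000
σ³ = μ₂^(3/2) = 2.51546
γ₁ = μ₃/σ³ = 4.867 / 2.51546 ≈ 1.935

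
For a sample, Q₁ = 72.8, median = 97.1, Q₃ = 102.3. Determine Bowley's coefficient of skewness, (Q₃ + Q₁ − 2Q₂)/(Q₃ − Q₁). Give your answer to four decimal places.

numerator: Q₃ + Q₁ − 2Q₂ = 102.3 + 72.8 − 2×97.1 = -19.1000
denominator: Q₃ − Q₁ = 102.3 − 72.8 = 29.5000
Bowley skewness = -19.1000 / 29.5000 ≈ -0.6475

-0.6475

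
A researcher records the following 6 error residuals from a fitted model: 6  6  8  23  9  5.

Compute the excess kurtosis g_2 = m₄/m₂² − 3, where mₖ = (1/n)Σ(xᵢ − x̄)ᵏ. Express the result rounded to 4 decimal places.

x̄ = 9.5000
Σ(xᵢ − x̄)² = 229.5000 ⇒ m₂ = 38.25000
Σ(xᵢ − x̄)⁴ = 33930.3750 ⇒ m₄ = 5655.06250
m₂² = 1463.06250
g_2 = m₄/m₂² − 3 = 3.86522 − 3 ≈ 0.8652

0.8652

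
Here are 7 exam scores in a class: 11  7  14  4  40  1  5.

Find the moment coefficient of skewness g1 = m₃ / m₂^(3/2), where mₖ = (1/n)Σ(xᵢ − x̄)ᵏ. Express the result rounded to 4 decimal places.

x̄ = (11 + 7 + 14 + 4 + 40 + 1 + 5) / 7 = 11.7143
deviations (xᵢ − x̄): -0.7143, -4.7143, 2.2857, -7.7143, 28.2857, -10.7143, -6.7143
Σ(xᵢ − x̄)² = 1047.4286 ⇒ m₂ = 1047.4286/7 = 149.63265
Σ(xᵢ − x̄)³ = 20545.9592 ⇒ m₃ = 20545.9592/7 = 2935.13703
m₂^(3/2) = 149.63265^(1.5) = 1830.37285
g1 = m₃ / m₂^(3/2) = 2935.13703 / 1830.37285 ≈ 1.6036

1.6036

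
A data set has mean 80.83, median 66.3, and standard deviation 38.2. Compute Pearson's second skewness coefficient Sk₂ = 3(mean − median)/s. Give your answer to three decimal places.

1.141

Sk₂ = 3(80.83 − 66.3) / 38.2 = 3 × 14.5300 / 38.2
    = 43.5900 / 38.2 ≈ 1.141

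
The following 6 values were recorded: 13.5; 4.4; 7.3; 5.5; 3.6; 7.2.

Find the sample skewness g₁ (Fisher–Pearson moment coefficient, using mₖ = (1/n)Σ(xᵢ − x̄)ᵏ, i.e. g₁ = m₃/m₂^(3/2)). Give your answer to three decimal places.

x̄ = (13.5 + 4.4 + 7.3 + 5.5 + 3.6 + 7.2) / 6 = 6.9167
deviations (xᵢ − x̄): 6.5833, -2.5167, 0.3833, -1.4167, -3.3167, 0.2833
Σ(xᵢ − x̄)² = 62.9083 ⇒ m₂ = 62.9083/6 = 10.48472
Σ(xᵢ − x̄)³ = 230.1356 ⇒ m₃ = 230.1356/6 = 38.35593
m₂^(3/2) = 10.48472^(1.5) = 33.94966
g₁ = m₃ / m₂^(3/2) = 38.35593 / 33.94966 ≈ 1.130

1.130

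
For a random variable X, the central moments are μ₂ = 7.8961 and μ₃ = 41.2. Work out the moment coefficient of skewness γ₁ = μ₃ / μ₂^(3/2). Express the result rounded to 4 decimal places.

σ = √μ₂ = √7.8961 = 2.81000
σ³ = μ₂^(3/2) = 22.18804
γ₁ = μ₃/σ³ = 41.2 / 22.18804 ≈ 1.8569

1.8569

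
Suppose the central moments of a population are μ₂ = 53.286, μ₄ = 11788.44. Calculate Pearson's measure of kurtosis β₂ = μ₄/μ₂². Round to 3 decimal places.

μ₂² = 53.286² = 2839.39780
μ₄/μ₂² = 11788.44 / 2839.39780 = 4.15174
β₂ ≈ 4.152

4.152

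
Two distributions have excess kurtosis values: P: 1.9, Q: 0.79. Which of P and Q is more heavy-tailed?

Higher excess kurtosis ⇒ heavier tails relative to the normal distribution.
1.9 vs 0.79: the larger is 1.9, so P has heavier tails.

P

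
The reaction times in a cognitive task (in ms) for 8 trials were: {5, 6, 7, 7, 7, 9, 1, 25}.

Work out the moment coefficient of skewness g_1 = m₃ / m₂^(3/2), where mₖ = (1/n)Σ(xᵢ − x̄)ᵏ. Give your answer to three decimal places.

x̄ = (5 + 6 + 7 + 7 + 7 + 9 + 1 + 25) / 8 = 8.3750
deviations (xᵢ − x̄): -3.3750, -2.3750, -1.3750, -1.3750, -1.3750, 0.6250, -7.3750, 16.6250
Σ(xᵢ − x̄)² = 353.8750 ⇒ m₂ = 353.8750/8 = 44.23438
Σ(xᵢ − x̄)³ = 4134.4688 ⇒ m₃ = 4134.4688/8 = 516.80859
m₂^(3/2) = 44.23438^(1.5) = 294.19809
g_1 = m₃ / m₂^(3/2) = 516.80859 / 294.19809 ≈ 1.757

1.757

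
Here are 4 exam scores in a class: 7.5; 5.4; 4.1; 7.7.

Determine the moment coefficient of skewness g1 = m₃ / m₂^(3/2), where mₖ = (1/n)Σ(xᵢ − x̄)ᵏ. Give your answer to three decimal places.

x̄ = (7.5 + 5.4 + 4.1 + 7.7) / 4 = 6.1750
deviations (xᵢ − x̄): 1.3250, -0.7750, -2.0750, 1.5250
Σ(xᵢ − x̄)² = 8.9875 ⇒ m₂ = 8.9875/4 = 2.24688
Σ(xᵢ − x̄)³ = -3.5269 ⇒ m₃ = -3.5269/4 = -0.88172
m₂^(3/2) = 2.24688^(1.5) = 3.36797
g1 = m₃ / m₂^(3/2) = -0.88172 / 3.36797 ≈ -0.262

-0.262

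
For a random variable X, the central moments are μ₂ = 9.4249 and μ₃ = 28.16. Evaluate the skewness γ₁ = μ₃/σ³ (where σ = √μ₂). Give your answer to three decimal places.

0.973

σ = √μ₂ = √9.4249 = 3.07000
σ³ = μ₂^(3/2) = 28.93444
γ₁ = μ₃/σ³ = 28.16 / 28.93444 ≈ 0.973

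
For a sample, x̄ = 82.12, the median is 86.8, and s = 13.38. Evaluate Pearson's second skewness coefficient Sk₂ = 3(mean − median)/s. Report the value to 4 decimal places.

Sk₂ = 3(82.12 − 86.8) / 13.38 = 3 × -4.6800 / 13.38
    = -14.0400 / 13.38 ≈ -1.0493

-1.0493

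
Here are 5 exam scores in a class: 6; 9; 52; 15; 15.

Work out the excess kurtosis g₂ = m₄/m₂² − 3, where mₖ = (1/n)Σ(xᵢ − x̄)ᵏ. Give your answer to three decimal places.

0.042

x̄ = 19.4000
Σ(xᵢ − x̄)² = 1389.2000 ⇒ m₂ = 277.84000
Σ(xᵢ − x̄)⁴ = 1174148.8160 ⇒ m₄ = 234829.76320
m₂² = 77195.06560
g₂ = m₄/m₂² − 3 = 3.04203 − 3 ≈ 0.042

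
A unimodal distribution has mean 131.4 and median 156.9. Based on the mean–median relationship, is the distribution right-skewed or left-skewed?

left-skewed

mean − median = 131.4 − 156.9 = -25.5
mean < median ⇒ the longer tail is on the left ⇒ left-skewed (negatively skewed).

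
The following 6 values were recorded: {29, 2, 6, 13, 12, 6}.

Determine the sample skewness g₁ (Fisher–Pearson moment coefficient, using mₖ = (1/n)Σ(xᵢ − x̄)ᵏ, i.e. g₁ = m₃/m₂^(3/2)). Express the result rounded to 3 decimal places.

x̄ = (29 + 2 + 6 + 13 + 12 + 6) / 6 = 11.3333
deviations (xᵢ − x̄): 17.6667, -9.3333, -5.3333, 1.6667, 0.6667, -5.3333
Σ(xᵢ − x̄)² = 459.3333 ⇒ m₂ = 459.3333/6 = 76.55556
Σ(xᵢ − x̄)³ = 4402.4444 ⇒ m₃ = 4402.4444/6 = 733.74074
m₂^(3/2) = 76.55556^(1.5) = 669.83073
g₁ = m₃ / m₂^(3/2) = 733.74074 / 669.83073 ≈ 1.095

1.095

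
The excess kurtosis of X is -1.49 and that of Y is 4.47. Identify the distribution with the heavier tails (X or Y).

Higher excess kurtosis ⇒ heavier tails relative to the normal distribution.
-1.49 vs 4.47: the larger is 4.47, so Y has heavier tails. (Y is leptokurtic — heavier-than-normal tails; the other is platykurtic.)

Y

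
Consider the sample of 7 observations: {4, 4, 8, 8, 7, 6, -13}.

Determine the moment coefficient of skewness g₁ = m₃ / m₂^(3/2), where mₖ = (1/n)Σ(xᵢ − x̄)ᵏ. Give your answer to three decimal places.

x̄ = (4 + 4 + 8 + 8 + 7 + 6 - 13) / 7 = 3.4286
deviations (xᵢ − x̄): 0.5714, 0.5714, 4.5714, 4.5714, 3.5714, 2.5714, -16.4286
Σ(xᵢ − x̄)² = 331.7143 ⇒ m₂ = 331.7143/7 = 47.38776
Σ(xᵢ − x̄)³ = -4180.0408 ⇒ m₃ = -4180.0408/7 = -597.14869
m₂^(3/2) = 47.38776^(1.5) = 326.21145
g₁ = m₃ / m₂^(3/2) = -597.14869 / 326.21145 ≈ -1.831

-1.831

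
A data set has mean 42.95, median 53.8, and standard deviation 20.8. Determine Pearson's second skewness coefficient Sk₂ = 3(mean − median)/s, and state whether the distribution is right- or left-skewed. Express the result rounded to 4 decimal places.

-1.5649, left-skewed

Sk₂ = 3(42.95 − 53.8) / 20.8 = 3 × -10.8500 / 20.8
    = -32.5500 / 20.8 ≈ -1.5649
Sk₂ < 0 ⇒ mean < median ⇒ left-skewed (negative skew).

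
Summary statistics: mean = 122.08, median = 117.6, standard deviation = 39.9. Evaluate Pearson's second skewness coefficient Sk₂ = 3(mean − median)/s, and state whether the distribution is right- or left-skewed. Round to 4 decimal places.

0.3368, right-skewed

Sk₂ = 3(122.08 − 117.6) / 39.9 = 3 × 4.4800 / 39.9
    = 13.4400 / 39.9 ≈ 0.3368
Sk₂ > 0 ⇒ mean > median ⇒ right-skewed (positive skew).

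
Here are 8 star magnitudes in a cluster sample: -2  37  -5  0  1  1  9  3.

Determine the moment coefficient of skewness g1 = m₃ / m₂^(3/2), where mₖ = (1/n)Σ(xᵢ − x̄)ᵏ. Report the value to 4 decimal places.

1.8832

x̄ = (-2 + 37 - 5 + 0 + 1 + 1 + 9 + 3) / 8 = 5.5000
deviations (xᵢ − x̄): -7.5000, 31.5000, -10.5000, -5.5000, -4.5000, -4.5000, 3.5000, -2.5000
Σ(xᵢ − x̄)² = 1248.0000 ⇒ m₂ = 1248.0000/8 = 156.00000
Σ(xᵢ − x̄)³ = 29355.0000 ⇒ m₃ = 29355.0000/8 = 3669.37500
m₂^(3/2) = 156.00000^(1.5) = 1948.43938
g1 = m₃ / m₂^(3/2) = 3669.37500 / 1948.43938 ≈ 1.8832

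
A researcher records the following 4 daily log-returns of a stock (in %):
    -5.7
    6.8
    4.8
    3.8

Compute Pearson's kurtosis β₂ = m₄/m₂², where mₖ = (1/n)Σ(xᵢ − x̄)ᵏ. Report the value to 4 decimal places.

2.2162

x̄ = 2.4250
Σ(xᵢ − x̄)² = 92.6875 ⇒ m₂ = 23.17188
Σ(xᵢ − x̄)⁴ = 4759.8174 ⇒ m₄ = 1189.95435
m₂² = 536.93579
β₂ = m₄/m₂² = 1189.95435 / 536.93579 ≈ 2.2162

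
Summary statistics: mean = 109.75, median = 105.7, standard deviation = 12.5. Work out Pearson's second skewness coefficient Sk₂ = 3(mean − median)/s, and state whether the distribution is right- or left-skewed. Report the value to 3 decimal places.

Sk₂ = 3(109.75 − 105.7) / 12.5 = 3 × 4.0500 / 12.5
    = 12.1500 / 12.5 ≈ 0.972
Sk₂ > 0 ⇒ mean > median ⇒ right-skewed (positive skew).

0.972, right-skewed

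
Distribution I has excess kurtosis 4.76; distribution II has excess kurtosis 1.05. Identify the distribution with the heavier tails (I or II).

I

Higher excess kurtosis ⇒ heavier tails relative to the normal distribution.
4.76 vs 1.05: the larger is 4.76, so I has heavier tails.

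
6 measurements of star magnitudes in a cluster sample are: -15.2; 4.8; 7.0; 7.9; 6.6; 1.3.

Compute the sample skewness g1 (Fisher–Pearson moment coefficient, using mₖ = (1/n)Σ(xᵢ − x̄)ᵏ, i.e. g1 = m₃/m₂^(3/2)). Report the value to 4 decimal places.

-1.5286

x̄ = (-15.2 + 4.8 + 7.0 + 7.9 + 6.6 + 1.3) / 6 = 2.0667
deviations (xᵢ − x̄): -17.2667, 2.7333, 4.9333, 5.8333, 4.5333, -0.7667
Σ(xᵢ − x̄)² = 385.1133 ⇒ m₂ = 385.1133/6 = 64.18556
Σ(xᵢ − x̄)³ = -4716.1484 ⇒ m₃ = -4716.1484/6 = -786.02474
m₂^(3/2) = 64.18556^(1.5) = 514.22828
g1 = m₃ / m₂^(3/2) = -786.02474 / 514.22828 ≈ -1.5286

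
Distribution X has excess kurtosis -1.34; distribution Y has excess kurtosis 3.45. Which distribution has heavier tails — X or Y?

Higher excess kurtosis ⇒ heavier tails relative to the normal distribution.
-1.34 vs 3.45: the larger is 3.45, so Y has heavier tails. (Y is leptokurtic — heavier-than-normal tails; the other is platykurtic.)

Y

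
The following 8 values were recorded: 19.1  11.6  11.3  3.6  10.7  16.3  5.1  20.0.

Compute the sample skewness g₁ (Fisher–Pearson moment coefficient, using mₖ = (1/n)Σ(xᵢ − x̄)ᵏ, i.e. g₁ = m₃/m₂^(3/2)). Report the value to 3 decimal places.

-0.095

x̄ = (19.1 + 11.6 + 11.3 + 3.6 + 10.7 + 16.3 + 5.1 + 20.0) / 8 = 12.2125
deviations (xᵢ − x̄): 6.8875, -0.6125, -0.9125, -8.6125, -1.5125, 4.0875, -7.1125, 7.7875
Σ(xᵢ − x̄)² = 253.0488 ⇒ m₂ = 253.0488/8 = 31.63109
Σ(xᵢ − x̄)³ = -135.7943 ⇒ m₃ = -135.7943/8 = -16.97429
m₂^(3/2) = 31.63109^(1.5) = 177.89810
g₁ = m₃ / m₂^(3/2) = -16.97429 / 177.89810 ≈ -0.095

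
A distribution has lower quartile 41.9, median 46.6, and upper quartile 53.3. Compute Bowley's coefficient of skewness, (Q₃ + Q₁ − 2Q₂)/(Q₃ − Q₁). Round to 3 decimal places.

numerator: Q₃ + Q₁ − 2Q₂ = 53.3 + 41.9 − 2×46.6 = 2.0000
denominator: Q₃ − Q₁ = 53.3 − 41.9 = 11.4000
Bowley skewness = 2.0000 / 11.4000 ≈ 0.175

0.175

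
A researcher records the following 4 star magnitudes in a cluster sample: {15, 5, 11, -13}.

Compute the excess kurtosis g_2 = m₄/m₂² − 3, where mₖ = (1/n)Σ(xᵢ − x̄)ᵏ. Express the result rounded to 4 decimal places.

-0.9546

x̄ = 4.5000
Σ(xᵢ − x̄)² = 459.0000 ⇒ m₂ = 114.75000
Σ(xᵢ − x̄)⁴ = 107729.2500 ⇒ m₄ = 26932.31250
m₂² = 13167.56250
g_2 = m₄/m₂² − 3 = 2.04535 − 3 ≈ -0.9546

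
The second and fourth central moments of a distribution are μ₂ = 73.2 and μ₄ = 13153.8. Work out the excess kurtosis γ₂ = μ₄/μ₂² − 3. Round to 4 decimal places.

μ₂² = 73.2² = 5358.24000
μ₄/μ₂² = 13153.8 / 5358.24000 = 2.45487
γ₂ = 2.45487 − 3 ≈ -0.5451

-0.5451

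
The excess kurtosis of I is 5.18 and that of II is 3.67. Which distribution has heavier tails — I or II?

Higher excess kurtosis ⇒ heavier tails relative to the normal distribution.
5.18 vs 3.67: the larger is 5.18, so I has heavier tails.

I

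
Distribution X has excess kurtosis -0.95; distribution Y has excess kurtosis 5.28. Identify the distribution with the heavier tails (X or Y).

Y

Higher excess kurtosis ⇒ heavier tails relative to the normal distribution.
-0.95 vs 5.28: the larger is 5.28, so Y has heavier tails. (Y is leptokurtic — heavier-than-normal tails; the other is platykurtic.)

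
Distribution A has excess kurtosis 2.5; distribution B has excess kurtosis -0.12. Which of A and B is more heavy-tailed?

Higher excess kurtosis ⇒ heavier tails relative to the normal distribution.
2.5 vs -0.12: the larger is 2.5, so A has heavier tails. (A is leptokurtic — heavier-than-normal tails; the other is platykurtic.)

A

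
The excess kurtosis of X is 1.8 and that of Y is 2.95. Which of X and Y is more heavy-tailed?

Higher excess kurtosis ⇒ heavier tails relative to the normal distribution.
1.8 vs 2.95: the larger is 2.95, so Y has heavier tails.

Y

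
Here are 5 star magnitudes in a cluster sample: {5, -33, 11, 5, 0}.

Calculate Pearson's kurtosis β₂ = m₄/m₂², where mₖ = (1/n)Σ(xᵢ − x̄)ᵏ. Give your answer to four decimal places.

x̄ = -2.4000
Σ(xᵢ − x̄)² = 1231.2000 ⇒ m₂ = 246.24000
Σ(xᵢ − x̄)⁴ = 915042.3360 ⇒ m₄ = 183008.46720
m₂² = 60634.13760
β₂ = m₄/m₂² = 183008.46720 / 60634.13760 ≈ 3.0182

3.0182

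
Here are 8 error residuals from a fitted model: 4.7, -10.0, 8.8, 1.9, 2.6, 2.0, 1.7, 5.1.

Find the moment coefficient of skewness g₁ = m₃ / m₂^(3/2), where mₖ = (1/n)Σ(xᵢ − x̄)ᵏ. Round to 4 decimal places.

x̄ = (4.7 - 10.0 + 8.8 + 1.9 + 2.6 + 2.0 + 1.7 + 5.1) / 8 = 2.1000
deviations (xᵢ − x̄): 2.6000, -12.1000, 6.7000, -0.2000, 0.5000, -0.1000, -0.4000, 3.0000
Σ(xᵢ − x̄)² = 207.5200 ⇒ m₂ = 207.5200/8 = 25.94000
Σ(xᵢ − x̄)³ = -1426.1700 ⇒ m₃ = -1426.1700/8 = -178.27125
m₂^(3/2) = 25.94000^(1.5) = 132.11586
g₁ = m₃ / m₂^(3/2) = -178.27125 / 132.11586 ≈ -1.3494

-1.3494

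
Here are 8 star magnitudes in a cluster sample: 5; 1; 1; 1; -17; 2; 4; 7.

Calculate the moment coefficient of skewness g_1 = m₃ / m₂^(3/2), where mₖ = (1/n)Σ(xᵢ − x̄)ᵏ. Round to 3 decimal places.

-1.859

x̄ = (5 + 1 + 1 + 1 - 17 + 2 + 4 + 7) / 8 = 0.5000
deviations (xᵢ − x̄): 4.5000, 0.5000, 0.5000, 0.5000, -17.5000, 1.5000, 3.5000, 6.5000
Σ(xᵢ − x̄)² = 384.0000 ⇒ m₂ = 384.0000/8 = 48.00000
Σ(xᵢ − x̄)³ = -4947.0000 ⇒ m₃ = -4947.0000/8 = -618.37500
m₂^(3/2) = 48.00000^(1.5) = 332.55376
g_1 = m₃ / m₂^(3/2) = -618.37500 / 332.55376 ≈ -1.859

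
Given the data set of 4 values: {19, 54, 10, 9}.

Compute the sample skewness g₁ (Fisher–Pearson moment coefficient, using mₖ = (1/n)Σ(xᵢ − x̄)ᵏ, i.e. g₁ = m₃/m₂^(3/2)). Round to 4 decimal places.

1.0083

x̄ = (19 + 54 + 10 + 9) / 4 = 23.0000
deviations (xᵢ − x̄): -4.0000, 31.0000, -13.0000, -14.0000
Σ(xᵢ − x̄)² = 1342.0000 ⇒ m₂ = 1342.0000/4 = 335.50000
Σ(xᵢ − x̄)³ = 24786.0000 ⇒ m₃ = 24786.0000/4 = 6196.50000
m₂^(3/2) = 335.50000^(1.5) = 6145.23912
g₁ = m₃ / m₂^(3/2) = 6196.50000 / 6145.23912 ≈ 1.0083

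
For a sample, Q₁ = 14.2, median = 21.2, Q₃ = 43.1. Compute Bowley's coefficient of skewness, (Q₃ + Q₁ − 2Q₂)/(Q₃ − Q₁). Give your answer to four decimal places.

numerator: Q₃ + Q₁ − 2Q₂ = 43.1 + 14.2 − 2×21.2 = 14.9000
denominator: Q₃ − Q₁ = 43.1 − 14.2 = 28.9000
Bowley skewness = 14.9000 / 28.9000 ≈ 0.5156

0.5156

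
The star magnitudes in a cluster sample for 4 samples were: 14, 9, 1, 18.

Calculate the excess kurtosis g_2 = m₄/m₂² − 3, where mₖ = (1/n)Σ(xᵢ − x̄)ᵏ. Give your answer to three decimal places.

x̄ = 10.5000
Σ(xᵢ − x̄)² = 161.0000 ⇒ m₂ = 40.25000
Σ(xᵢ − x̄)⁴ = 11464.2500 ⇒ m₄ = 2866.06250
m₂² = 1620.06250
g_2 = m₄/m₂² − 3 = 1.76911 − 3 ≈ -1.231

-1.231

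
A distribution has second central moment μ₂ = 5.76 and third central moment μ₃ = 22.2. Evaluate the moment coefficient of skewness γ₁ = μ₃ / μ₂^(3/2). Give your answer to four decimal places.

1.6059

σ = √μ₂ = √5.76 = 2.40000
σ³ = μ₂^(3/2) = 13.82400
γ₁ = μ₃/σ³ = 22.2 / 13.82400 ≈ 1.6059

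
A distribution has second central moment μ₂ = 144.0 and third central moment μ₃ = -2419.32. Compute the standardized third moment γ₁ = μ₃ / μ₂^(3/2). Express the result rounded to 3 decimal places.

-1.400

σ = √μ₂ = √144.0 = 12.00000
σ³ = μ₂^(3/2) = 1728.00000
γ₁ = μ₃/σ³ = -2419.32 / 1728.00000 ≈ -1.400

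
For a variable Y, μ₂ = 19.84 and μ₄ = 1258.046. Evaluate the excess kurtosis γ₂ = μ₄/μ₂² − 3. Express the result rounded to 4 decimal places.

μ₂² = 19.84² = 393.62560
μ₄/μ₂² = 1258.046 / 393.62560 = 3.19605
γ₂ = 3.19605 − 3 ≈ 0.1960

0.1960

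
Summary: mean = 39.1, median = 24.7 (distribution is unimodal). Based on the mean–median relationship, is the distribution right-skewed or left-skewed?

mean − median = 39.1 − 24.7 = 14.4
mean > median ⇒ the longer tail is on the right ⇒ right-skewed (positively skewed).

right-skewed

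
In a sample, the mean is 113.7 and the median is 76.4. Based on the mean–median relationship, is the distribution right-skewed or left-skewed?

mean − median = 113.7 − 76.4 = 37.3
mean > median ⇒ the longer tail is on the right ⇒ right-skewed (positively skewed).

right-skewed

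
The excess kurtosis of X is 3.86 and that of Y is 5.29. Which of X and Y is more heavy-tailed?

Y

Higher excess kurtosis ⇒ heavier tails relative to the normal distribution.
3.86 vs 5.29: the larger is 5.29, so Y has heavier tails.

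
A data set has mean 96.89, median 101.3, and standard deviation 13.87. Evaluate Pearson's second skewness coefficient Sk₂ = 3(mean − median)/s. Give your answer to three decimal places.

-0.954

Sk₂ = 3(96.89 − 101.3) / 13.87 = 3 × -4.4100 / 13.87
    = -13.2300 / 13.87 ≈ -0.954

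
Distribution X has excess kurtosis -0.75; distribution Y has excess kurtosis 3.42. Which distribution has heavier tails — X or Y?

Higher excess kurtosis ⇒ heavier tails relative to the normal distribution.
-0.75 vs 3.42: the larger is 3.42, so Y has heavier tails. (Y is leptokurtic — heavier-than-normal tails; the other is platykurtic.)

Y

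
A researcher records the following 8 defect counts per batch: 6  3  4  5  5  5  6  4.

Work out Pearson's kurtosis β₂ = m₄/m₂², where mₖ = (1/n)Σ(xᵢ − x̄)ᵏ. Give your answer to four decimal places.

x̄ = 4.7500
Σ(xᵢ − x̄)² = 7.5000 ⇒ m₂ = 0.93750
Σ(xᵢ − x̄)⁴ = 14.9063 ⇒ m₄ = 1.86328
m₂² = 0.87891
β₂ = m₄/m₂² = 1.86328 / 0.87891 ≈ 2.1200

2.1200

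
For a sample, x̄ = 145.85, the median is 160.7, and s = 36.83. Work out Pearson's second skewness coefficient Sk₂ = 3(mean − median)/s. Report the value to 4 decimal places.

-1.2096

Sk₂ = 3(145.85 − 160.7) / 36.83 = 3 × -14.8500 / 36.83
    = -44.5500 / 36.83 ≈ -1.2096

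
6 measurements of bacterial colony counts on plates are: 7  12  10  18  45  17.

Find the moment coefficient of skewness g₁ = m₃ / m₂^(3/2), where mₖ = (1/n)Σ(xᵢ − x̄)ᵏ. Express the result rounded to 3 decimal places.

x̄ = (7 + 12 + 10 + 18 + 45 + 17) / 6 = 18.1667
deviations (xᵢ − x̄): -11.1667, -6.1667, -8.1667, -0.1667, 26.8333, -1.1667
Σ(xᵢ − x̄)² = 950.8333 ⇒ m₂ = 950.8333/6 = 158.47222
Σ(xᵢ − x̄)³ = 17147.5556 ⇒ m₃ = 17147.5556/6 = 2857.92593
m₂^(3/2) = 158.47222^(1.5) = 1994.93947
g₁ = m₃ / m₂^(3/2) = 2857.92593 / 1994.93947 ≈ 1.433

1.433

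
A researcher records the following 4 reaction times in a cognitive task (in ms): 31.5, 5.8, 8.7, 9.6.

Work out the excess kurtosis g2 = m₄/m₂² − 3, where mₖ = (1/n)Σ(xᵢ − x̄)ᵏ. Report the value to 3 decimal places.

-0.712

x̄ = 13.9000
Σ(xᵢ − x̄)² = 420.9000 ⇒ m₂ = 105.22500
Σ(xᵢ − x̄)⁴ = 101328.9714 ⇒ m₄ = 25332.24285
m₂² = 11072.30063
g2 = m₄/m₂² − 3 = 2.28789 − 3 ≈ -0.712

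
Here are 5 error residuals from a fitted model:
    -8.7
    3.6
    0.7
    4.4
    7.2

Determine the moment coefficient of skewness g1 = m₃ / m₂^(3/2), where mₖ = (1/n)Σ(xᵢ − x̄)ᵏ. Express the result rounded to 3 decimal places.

-0.993

x̄ = (-8.7 + 3.6 + 0.7 + 4.4 + 7.2) / 5 = 1.4400
deviations (xᵢ − x̄): -10.1400, 2.1600, -0.7400, 2.9600, 5.7600
Σ(xᵢ − x̄)² = 149.9720 ⇒ m₂ = 149.9720/5 = 29.99440
Σ(xᵢ − x̄)³ = -815.8810 ⇒ m₃ = -815.8810/5 = -163.17619
m₂^(3/2) = 29.99440^(1.5) = 164.27076
g1 = m₃ / m₂^(3/2) = -163.17619 / 164.27076 ≈ -0.993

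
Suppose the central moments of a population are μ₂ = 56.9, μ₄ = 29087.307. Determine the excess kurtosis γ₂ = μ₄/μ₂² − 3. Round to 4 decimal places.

μ₂² = 56.9² = 3237.61000
μ₄/μ₂² = 29087.307 / 3237.61000 = 8.98419
γ₂ = 8.98419 − 3 ≈ 5.9842

5.9842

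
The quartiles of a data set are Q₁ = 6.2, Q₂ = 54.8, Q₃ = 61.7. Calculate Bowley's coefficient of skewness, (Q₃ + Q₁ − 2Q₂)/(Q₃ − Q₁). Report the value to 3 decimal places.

-0.751

numerator: Q₃ + Q₁ − 2Q₂ = 61.7 + 6.2 − 2×54.8 = -41.7000
denominator: Q₃ − Q₁ = 61.7 − 6.2 = 55.5000
Bowley skewness = -41.7000 / 55.5000 ≈ -0.751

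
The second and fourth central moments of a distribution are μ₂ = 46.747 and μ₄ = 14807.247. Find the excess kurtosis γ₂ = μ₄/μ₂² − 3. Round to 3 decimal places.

3.776

μ₂² = 46.747² = 2185.28201
μ₄/μ₂² = 14807.247 / 2185.28201 = 6.77590
γ₂ = 6.77590 − 3 ≈ 3.776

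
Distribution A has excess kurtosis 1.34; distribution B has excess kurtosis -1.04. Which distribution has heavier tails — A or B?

A

Higher excess kurtosis ⇒ heavier tails relative to the normal distribution.
1.34 vs -1.04: the larger is 1.34, so A has heavier tails. (A is leptokurtic — heavier-than-normal tails; the other is platykurtic.)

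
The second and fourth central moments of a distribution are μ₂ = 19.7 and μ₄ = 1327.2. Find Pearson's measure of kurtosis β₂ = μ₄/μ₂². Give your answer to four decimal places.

μ₂² = 19.7² = 388.09000
μ₄/μ₂² = 1327.2 / 388.09000 = 3.41983
β₂ ≈ 3.4198

3.4198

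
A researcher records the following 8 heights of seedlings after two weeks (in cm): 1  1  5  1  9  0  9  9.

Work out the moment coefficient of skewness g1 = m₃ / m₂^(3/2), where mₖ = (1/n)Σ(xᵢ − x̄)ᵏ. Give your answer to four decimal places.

x̄ = (1 + 1 + 5 + 1 + 9 + 0 + 9 + 9) / 8 = 4.3750
deviations (xᵢ − x̄): -3.3750, -3.3750, 0.6250, -3.3750, 4.6250, -4.3750, 4.6250, 4.6250
Σ(xᵢ − x̄)² = 117.8750 ⇒ m₂ = 117.8750/8 = 14.73438
Σ(xᵢ − x̄)³ = 97.9688 ⇒ m₃ = 97.9688/8 = 12.24609
m₂^(3/2) = 14.73438^(1.5) = 56.55846
g1 = m₃ / m₂^(3/2) = 12.24609 / 56.55846 ≈ 0.2165

0.2165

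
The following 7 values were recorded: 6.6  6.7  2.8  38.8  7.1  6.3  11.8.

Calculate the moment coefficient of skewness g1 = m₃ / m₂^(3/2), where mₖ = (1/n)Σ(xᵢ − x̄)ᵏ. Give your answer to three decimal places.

x̄ = (6.6 + 6.7 + 2.8 + 38.8 + 7.1 + 6.3 + 11.8) / 7 = 11.4429
deviations (xᵢ − x̄): -4.8429, -4.7429, -8.6429, 27.3571, -4.3429, -5.1429, 0.3571
Σ(xᵢ − x̄)² = 914.4971 ⇒ m₂ = 914.4971/7 = 130.64245
Σ(xᵢ − x̄)³ = 19390.6802 ⇒ m₃ = 19390.6802/7 = 2770.09718
m₂^(3/2) = 130.64245^(1.5) = 1493.22918
g1 = m₃ / m₂^(3/2) = 2770.09718 / 1493.22918 ≈ 1.855

1.855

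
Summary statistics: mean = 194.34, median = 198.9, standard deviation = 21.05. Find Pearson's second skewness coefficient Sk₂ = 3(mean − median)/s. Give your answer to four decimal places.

Sk₂ = 3(194.34 − 198.9) / 21.05 = 3 × -4.5600 / 21.05
    = -13.6800 / 21.05 ≈ -0.6499

-0.6499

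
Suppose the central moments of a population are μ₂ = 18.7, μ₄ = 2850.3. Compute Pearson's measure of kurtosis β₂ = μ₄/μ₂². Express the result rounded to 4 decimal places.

8.1509

μ₂² = 18.7² = 349.69000
μ₄/μ₂² = 2850.3 / 349.69000 = 8.15093
β₂ ≈ 8.1509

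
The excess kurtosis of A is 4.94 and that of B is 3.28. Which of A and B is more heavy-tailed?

A

Higher excess kurtosis ⇒ heavier tails relative to the normal distribution.
4.94 vs 3.28: the larger is 4.94, so A has heavier tails.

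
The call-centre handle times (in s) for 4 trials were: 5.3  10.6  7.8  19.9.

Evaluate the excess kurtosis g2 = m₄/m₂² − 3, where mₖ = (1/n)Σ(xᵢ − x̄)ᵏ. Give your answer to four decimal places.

x̄ = 10.9000
Σ(xᵢ − x̄)² = 122.0600 ⇒ m₂ = 30.51500
Σ(xᵢ − x̄)⁴ = 7636.8098 ⇒ m₄ = 1909.20245
m₂² = 931.16522
g2 = m₄/m₂² − 3 = 2.05034 − 3 ≈ -0.9497

-0.9497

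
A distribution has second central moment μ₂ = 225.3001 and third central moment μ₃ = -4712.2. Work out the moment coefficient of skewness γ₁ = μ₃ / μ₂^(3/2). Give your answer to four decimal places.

-1.3934

σ = √μ₂ = √225.3001 = 15.01000
σ³ = μ₂^(3/2) = 3381.75450
γ₁ = μ₃/σ³ = -4712.2 / 3381.75450 ≈ -1.3934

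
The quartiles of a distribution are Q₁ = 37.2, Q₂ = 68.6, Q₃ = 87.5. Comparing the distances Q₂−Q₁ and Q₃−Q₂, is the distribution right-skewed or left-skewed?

left-skewed

Q₂ − Q₁ = 31.4;  Q₃ − Q₂ = 18.9
Q₂ − Q₁ > Q₃ − Q₂ ⇒ the lower half is more spread out ⇒ left-skewed.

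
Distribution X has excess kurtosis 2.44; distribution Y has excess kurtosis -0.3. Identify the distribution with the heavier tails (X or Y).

Higher excess kurtosis ⇒ heavier tails relative to the normal distribution.
2.44 vs -0.3: the larger is 2.44, so X has heavier tails. (X is leptokurtic — heavier-than-normal tails; the other is platykurtic.)

X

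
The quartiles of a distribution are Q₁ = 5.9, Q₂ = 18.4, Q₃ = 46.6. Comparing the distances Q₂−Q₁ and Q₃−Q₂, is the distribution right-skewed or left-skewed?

Q₂ − Q₁ = 12.5;  Q₃ − Q₂ = 28.2
Q₃ − Q₂ > Q₂ − Q₁ ⇒ the upper half is more spread out ⇒ right-skewed.

right-skewed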